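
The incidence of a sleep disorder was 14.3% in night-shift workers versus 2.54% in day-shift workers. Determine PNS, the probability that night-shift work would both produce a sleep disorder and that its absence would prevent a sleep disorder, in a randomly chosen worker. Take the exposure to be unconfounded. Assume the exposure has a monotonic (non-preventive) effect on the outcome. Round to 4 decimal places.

PNS ≈ 0.1176

p₁ = 0.143, p₀ = 0.0254.
Under exogeneity and monotonicity, PNS = p₁ − p₀.
PNS = 0.143 − 0.0254 = 0.1176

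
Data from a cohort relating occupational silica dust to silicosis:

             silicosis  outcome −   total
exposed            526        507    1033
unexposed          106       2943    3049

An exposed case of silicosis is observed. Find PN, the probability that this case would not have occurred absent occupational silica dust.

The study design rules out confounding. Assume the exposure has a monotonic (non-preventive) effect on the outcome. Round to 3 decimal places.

p₁ = P(outcome | exposed) = 526/1033 = 0.5092
p₀ = P(outcome | unexposed) = 106/3049 = 0.034765
Under exogeneity and monotonicity, PN = (p₁ − p₀)/p₁.
PN = (0.5092 − 0.034765) / 0.5092 ≈ 0.9317

PN ≈ 0.932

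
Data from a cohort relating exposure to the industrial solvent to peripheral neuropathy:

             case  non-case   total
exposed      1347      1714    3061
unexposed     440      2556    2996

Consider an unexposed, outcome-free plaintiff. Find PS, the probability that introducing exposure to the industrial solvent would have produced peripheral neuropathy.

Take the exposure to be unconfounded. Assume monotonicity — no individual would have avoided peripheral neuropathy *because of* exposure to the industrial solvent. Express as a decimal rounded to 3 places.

PS ≈ 0.344

p₁ = P(outcome | exposed) = 1347/3061 = 0.44005
p₀ = P(outcome | unexposed) = 440/2996 = 0.14686
Under exogeneity and monotonicity, PS = (p₁ − p₀) / (1 − p₀).
PS = (0.44005 − 0.14686) / (1 − 0.14686) = 0.29319 / 0.85314 ≈ 0.3437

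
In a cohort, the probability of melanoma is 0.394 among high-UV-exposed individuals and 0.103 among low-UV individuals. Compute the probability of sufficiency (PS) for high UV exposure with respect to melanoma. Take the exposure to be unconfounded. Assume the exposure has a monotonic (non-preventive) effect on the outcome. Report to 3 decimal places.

Let p₁ = 0.394, p₀ = 0.103.
Under exogeneity and monotonicity, PS = (p₁ − p₀) / (1 − p₀).
PS = (0.394 − 0.103) / (1 − 0.103) = 0.291 / 0.897 ≈ 0.3244

PS ≈ 0.324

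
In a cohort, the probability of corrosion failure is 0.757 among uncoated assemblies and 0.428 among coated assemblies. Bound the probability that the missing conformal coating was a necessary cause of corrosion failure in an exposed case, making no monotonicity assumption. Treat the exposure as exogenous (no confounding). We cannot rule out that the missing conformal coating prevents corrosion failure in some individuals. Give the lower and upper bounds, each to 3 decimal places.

0.435 ≤ PN ≤ 0.756

Let p₁ = 0.757, p₀ = 0.428.
Under exogeneity alone the bounds on PN are max{0,(p₁−p₀)/p₁} ≤ PN ≤ min{1,(1−p₀)/p₁}.
  lower = (p₁ − p₀)/p₁ = 0.329 / 0.757 ≈ 0.4346
  upper = min{1, (1 − p₀)/p₁} = 0.572 / 0.757 ≈ 0.7556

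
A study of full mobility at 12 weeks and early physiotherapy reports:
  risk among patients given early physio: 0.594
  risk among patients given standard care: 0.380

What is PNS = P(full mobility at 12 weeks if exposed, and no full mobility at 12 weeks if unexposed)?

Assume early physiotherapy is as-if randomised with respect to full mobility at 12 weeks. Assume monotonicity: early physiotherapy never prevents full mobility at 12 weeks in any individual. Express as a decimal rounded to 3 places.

PNS ≈ 0.214

Let p₁ = 0.594, p₀ = 0.38.
Under exogeneity and monotonicity, PNS = p₁ − p₀.
PNS = 0.594 − 0.38 = 0.214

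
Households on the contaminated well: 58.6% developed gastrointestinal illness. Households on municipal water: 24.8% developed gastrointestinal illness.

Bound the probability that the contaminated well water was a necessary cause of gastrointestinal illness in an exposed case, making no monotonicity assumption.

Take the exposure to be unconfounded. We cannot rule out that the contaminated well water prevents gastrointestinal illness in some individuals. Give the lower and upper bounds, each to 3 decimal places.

0.577 ≤ PN ≤ 1.000

p₁ = 0.586, p₀ = 0.248.
Under exogeneity alone the bounds on PN are max{0,(p₁−p₀)/p₁} ≤ PN ≤ min{1,(1−p₀)/p₁}.
  lower = (p₁ − p₀)/p₁ = 0.338 / 0.586 ≈ 0.5768
  upper = min{1, (1 − p₀)/p₁} = 0.752 / 0.586 ≈ 1.2833 → capped at 1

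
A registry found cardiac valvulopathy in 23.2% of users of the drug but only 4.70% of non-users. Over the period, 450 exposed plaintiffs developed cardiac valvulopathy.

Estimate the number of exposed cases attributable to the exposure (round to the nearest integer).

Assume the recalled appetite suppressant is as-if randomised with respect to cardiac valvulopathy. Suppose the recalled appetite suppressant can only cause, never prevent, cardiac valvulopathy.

p₁ = 0.232, p₀ = 0.047.
PN = (p₁ − p₀)/p₁ = (0.232 − 0.047) / 0.232 ≈ 0.79741.
Attributable cases ≈ PN × (exposed cases) = 0.79741 × 450 ≈ 358.84.

about 359 cases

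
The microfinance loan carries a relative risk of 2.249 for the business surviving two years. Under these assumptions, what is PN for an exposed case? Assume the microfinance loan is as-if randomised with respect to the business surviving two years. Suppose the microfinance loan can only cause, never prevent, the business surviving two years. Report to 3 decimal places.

PN ≈ 0.555

Under exogeneity and monotonicity, PN = (RR − 1) / RR = 1 − 1/RR.
PN = (2.249 − 1) / 2.249 = 1.249 / 2.249 ≈ 0.5554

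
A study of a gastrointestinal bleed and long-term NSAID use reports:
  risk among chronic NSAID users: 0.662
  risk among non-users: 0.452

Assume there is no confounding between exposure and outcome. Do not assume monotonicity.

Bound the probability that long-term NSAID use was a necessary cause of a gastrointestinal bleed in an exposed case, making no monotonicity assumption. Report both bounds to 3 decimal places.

Let p₁ = 0.662, p₀ = 0.452.
Under exogeneity alone the bounds on PN are max{0,(p₁−p₀)/p₁} ≤ PN ≤ min{1,(1−p₀)/p₁}.
  lower = (p₁ − p₀)/p₁ = 0.21 / 0.662 ≈ 0.3172
  upper = min{1, (1 − p₀)/p₁} = 0.548 / 0.662 ≈ 0.8278

0.317 ≤ PN ≤ 0.828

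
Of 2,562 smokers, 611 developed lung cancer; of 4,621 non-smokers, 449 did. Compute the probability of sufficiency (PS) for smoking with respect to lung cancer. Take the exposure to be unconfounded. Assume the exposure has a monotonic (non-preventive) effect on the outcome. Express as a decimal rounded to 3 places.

p₁ = P(outcome | exposed) = 611/2562 = 0.23849
p₀ = P(outcome | unexposed) = 449/4621 = 0.097165
Under exogeneity and monotonicity, PS = (p₁ − p₀) / (1 − p₀).
PS = (0.23849 − 0.097165) / (1 − 0.097165) = 0.14132 / 0.90283 ≈ 0.1565

PS ≈ 0.157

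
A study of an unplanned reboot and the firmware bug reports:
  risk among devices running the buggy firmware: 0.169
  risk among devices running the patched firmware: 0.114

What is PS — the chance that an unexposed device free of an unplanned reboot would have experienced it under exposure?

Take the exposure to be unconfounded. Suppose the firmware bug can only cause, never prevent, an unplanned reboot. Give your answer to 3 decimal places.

PS ≈ 0.062

Let p₁ = 0.169, p₀ = 0.114.
Under exogeneity and monotonicity, PS = (p₁ − p₀) / (1 − p₀).
PS = (0.169 − 0.114) / (1 − 0.114) = 0.055 / 0.886 ≈ 0.0621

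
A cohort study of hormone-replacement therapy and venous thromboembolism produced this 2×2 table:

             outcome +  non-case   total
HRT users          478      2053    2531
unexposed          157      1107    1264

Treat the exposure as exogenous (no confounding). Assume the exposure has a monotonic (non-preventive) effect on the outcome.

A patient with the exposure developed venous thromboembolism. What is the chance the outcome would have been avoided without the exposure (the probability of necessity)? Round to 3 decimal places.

PN ≈ 0.342

p₁ = P(outcome | exposed) = 478/2531 = 0.18886
p₀ = P(outcome | unexposed) = 157/1264 = 0.12421
Under exogeneity and monotonicity, PN = (p₁ − p₀) / p₁.
PN = (0.18886 − 0.12421) / 0.18886 = 0.064649 / 0.18886 ≈ 0.3423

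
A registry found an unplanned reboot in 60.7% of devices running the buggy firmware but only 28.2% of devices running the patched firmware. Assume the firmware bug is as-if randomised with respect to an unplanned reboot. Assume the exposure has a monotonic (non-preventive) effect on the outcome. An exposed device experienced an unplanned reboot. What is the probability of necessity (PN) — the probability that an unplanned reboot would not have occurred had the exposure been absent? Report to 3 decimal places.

PN ≈ 0.535

p₁ = 0.607, p₀ = 0.282.
Under exogeneity and monotonicity, PN = (p₁ − p₀) / p₁.
PN = (0.607 − 0.282) / 0.607 = 0.325 / 0.607 ≈ 0.5354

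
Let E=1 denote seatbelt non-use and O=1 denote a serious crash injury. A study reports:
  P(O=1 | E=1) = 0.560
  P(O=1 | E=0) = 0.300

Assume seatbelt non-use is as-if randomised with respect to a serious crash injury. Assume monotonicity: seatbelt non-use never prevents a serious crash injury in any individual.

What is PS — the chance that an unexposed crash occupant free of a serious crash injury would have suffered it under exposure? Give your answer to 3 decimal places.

Let p₁ = 0.56, p₀ = 0.3.
Under exogeneity and monotonicity, PS = (p₁ − p₀) / (1 − p₀).
PS = (0.56 − 0.3) / (1 − 0.3) = 0.26 / 0.7 ≈ 0.3714

PS ≈ 0.371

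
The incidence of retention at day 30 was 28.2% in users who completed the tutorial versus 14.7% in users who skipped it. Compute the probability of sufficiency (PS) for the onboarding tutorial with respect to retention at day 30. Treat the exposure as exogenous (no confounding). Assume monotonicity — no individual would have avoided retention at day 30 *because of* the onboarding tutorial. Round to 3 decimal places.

PS ≈ 0.158

p₁ = 0.282, p₀ = 0.147.
Under exogeneity and monotonicity, PS = (p₁ − p₀) / (1 − p₀).
PS = (0.282 − 0.147) / (1 − 0.147) = 0.135 / 0.853 ≈ 0.1583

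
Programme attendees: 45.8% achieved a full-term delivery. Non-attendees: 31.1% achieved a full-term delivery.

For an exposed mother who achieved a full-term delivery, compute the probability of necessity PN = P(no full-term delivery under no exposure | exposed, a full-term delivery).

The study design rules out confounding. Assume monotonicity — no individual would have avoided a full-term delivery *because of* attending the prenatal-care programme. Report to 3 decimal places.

PN ≈ 0.321

p₁ = 0.458, p₀ = 0.311.
Under exogeneity and monotonicity, PN = (p₁ − p₀) / p₁.
PN = (0.458 − 0.311) / 0.458 = 0.147 / 0.458 ≈ 0.3210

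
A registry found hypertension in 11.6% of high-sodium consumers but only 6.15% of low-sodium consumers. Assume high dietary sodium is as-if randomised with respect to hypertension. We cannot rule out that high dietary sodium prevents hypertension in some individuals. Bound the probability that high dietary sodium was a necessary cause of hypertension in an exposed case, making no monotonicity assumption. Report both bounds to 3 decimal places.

0.470 ≤ PN ≤ 1.000

p₁ = 0.116, p₀ = 0.0615.
Under exogeneity alone the bounds on PN are max{0,(p₁−p₀)/p₁} ≤ PN ≤ min{1,(1−p₀)/p₁}.
  lower = (p₁ − p₀)/p₁ = 0.0545 / 0.116 ≈ 0.4698
  upper = min{1, (1 − p₀)/p₁} = 0.9385 / 0.116 ≈ 8.0905 → capped at 1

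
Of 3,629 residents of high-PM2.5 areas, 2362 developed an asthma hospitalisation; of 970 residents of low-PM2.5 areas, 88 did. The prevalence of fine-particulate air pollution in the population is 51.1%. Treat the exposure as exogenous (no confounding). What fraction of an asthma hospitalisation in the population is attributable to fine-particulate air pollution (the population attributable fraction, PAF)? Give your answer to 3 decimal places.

p₁ = P(outcome | exposed) = 2362/3629 = 0.65087
p₀ = P(outcome | unexposed) = 88/970 = 0.090722
Overall risk P(Y=1) = π·p₁ + (1−π)·p₀ = 0.511×0.65087 + 0.489×0.090722 = 0.37696.
Under exogeneity, PAF = [P(Y=1) − p₀] / P(Y=1).
PAF = (0.37696 − 0.090722) / 0.37696 ≈ 0.7593

PAF ≈ 0.759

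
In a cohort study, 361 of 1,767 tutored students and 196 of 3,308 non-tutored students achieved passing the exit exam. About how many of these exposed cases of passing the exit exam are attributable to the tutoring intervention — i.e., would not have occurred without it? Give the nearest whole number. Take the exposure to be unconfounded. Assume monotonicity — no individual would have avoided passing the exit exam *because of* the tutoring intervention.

p₁ = P(outcome | exposed) = 361/1767 = 0.2043
p₀ = P(outcome | unexposed) = 196/3308 = 0.05925
PN = (p₁ − p₀)/p₁ = (0.2043 − 0.05925) / 0.2043 ≈ 0.70999.
Attributable cases ≈ PN × (exposed cases) = 0.70999 × 361 ≈ 256.30.

about 256 cases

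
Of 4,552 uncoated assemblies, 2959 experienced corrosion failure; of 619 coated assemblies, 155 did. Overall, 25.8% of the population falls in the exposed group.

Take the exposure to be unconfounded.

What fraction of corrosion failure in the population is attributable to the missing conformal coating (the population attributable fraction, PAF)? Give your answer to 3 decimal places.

PAF ≈ 0.292

p₁ = P(outcome | exposed) = 2959/4552 = 0.65004
p₀ = P(outcome | unexposed) = 155/619 = 0.2504
Overall risk P(Y=1) = π·p₁ + (1−π)·p₀ = 0.258×0.65004 + 0.742×0.2504 = 0.35351.
Under exogeneity, PAF = [P(Y=1) − p₀] / P(Y=1).
PAF = (0.35351 − 0.2504) / 0.35351 ≈ 0.2917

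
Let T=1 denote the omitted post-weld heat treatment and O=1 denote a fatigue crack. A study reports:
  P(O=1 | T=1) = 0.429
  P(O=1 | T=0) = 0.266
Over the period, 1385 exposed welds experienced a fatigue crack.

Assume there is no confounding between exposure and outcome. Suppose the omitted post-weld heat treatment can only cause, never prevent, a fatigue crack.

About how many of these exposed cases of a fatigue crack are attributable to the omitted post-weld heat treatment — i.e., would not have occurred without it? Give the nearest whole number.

Let p₁ = 0.429, p₀ = 0.266.
PN = (p₁ − p₀)/p₁ = (0.429 − 0.266) / 0.429 ≈ 0.37995.
Attributable cases ≈ PN × (exposed cases) = 0.37995 × 1385 ≈ 526.24.

about 526 cases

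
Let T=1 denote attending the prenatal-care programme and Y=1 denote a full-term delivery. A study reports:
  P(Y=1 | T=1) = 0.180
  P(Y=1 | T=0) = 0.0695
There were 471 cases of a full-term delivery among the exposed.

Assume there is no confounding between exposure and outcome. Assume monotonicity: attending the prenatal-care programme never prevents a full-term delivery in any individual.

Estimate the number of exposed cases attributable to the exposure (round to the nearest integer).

Let p₁ = 0.18, p₀ = 0.0695.
PN = (p₁ − p₀)/p₁ = (0.18 − 0.0695) / 0.18 ≈ 0.61389.
Attributable cases ≈ PN × (exposed cases) = 0.61389 × 471 ≈ 289.14.

about 289 cases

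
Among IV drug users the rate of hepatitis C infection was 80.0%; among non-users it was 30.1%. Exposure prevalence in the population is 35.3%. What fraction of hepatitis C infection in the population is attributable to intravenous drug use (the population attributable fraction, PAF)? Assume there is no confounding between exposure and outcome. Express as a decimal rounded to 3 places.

p₁ = 0.8, p₀ = 0.301.
Overall risk P(Y=1) = π·p₁ + (1−π)·p₀ = 0.353×0.8 + 0.647×0.301 = 0.47715.
Under exogeneity, PAF = [P(Y=1) − p₀] / P(Y=1).
PAF = (0.47715 − 0.301) / 0.47715 ≈ 0.3692

PAF ≈ 0.369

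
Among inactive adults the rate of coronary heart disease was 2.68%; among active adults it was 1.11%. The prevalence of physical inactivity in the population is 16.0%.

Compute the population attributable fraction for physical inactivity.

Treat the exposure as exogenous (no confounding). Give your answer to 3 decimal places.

PAF ≈ 0.185

p₁ = 0.0268, p₀ = 0.0111.
Overall risk P(Y=1) = π·p₁ + (1−π)·p₀ = 0.16×0.0268 + 0.84×0.0111 = 0.013612.
Under exogeneity, PAF = [P(Y=1) − p₀] / P(Y=1).
PAF = (0.013612 − 0.0111) / 0.013612 ≈ 0.1845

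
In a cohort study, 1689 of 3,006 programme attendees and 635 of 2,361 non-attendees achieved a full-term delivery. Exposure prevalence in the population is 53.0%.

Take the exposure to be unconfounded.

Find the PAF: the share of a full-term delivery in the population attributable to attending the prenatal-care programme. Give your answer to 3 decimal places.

p₁ = P(outcome | exposed) = 1689/3006 = 0.56188
p₀ = P(outcome | unexposed) = 635/2361 = 0.26895
Overall risk P(Y=1) = π·p₁ + (1−π)·p₀ = 0.53×0.56188 + 0.47×0.26895 = 0.4242.
Under exogeneity, PAF = [P(Y=1) − p₀] / P(Y=1).
PAF = (0.4242 − 0.26895) / 0.4242 ≈ 0.3660

PAF ≈ 0.366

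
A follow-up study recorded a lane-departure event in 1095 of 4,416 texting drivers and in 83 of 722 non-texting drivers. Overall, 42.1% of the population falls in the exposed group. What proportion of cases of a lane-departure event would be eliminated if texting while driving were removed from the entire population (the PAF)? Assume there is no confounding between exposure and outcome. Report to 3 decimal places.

PAF ≈ 0.328

p₁ = P(outcome | exposed) = 1095/4416 = 0.24796
p₀ = P(outcome | unexposed) = 83/722 = 0.11496
Overall risk P(Y=1) = π·p₁ + (1−π)·p₀ = 0.421×0.24796 + 0.579×0.11496 = 0.17095.
Under exogeneity, PAF = [P(Y=1) − p₀] / P(Y=1).
PAF = (0.17095 − 0.11496) / 0.17095 ≈ 0.3275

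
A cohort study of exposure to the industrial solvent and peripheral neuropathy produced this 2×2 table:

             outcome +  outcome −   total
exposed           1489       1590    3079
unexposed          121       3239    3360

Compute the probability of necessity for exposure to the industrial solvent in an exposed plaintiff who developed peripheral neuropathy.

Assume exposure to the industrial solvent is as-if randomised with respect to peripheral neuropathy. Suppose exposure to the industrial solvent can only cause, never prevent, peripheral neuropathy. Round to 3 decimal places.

p₁ = P(outcome | exposed) = 1489/3079 = 0.4836
p₀ = P(outcome | unexposed) = 121/3360 = 0.036012
Under exogeneity and monotonicity, PN = (p₁ − p₀) / p₁.
PN = (0.4836 − 0.036012) / 0.4836 = 0.44759 / 0.4836 ≈ 0.9255

PN ≈ 0.926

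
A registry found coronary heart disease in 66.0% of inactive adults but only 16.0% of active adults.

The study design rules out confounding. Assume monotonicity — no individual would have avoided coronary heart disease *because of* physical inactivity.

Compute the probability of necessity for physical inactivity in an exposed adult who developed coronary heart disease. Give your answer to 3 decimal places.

PN ≈ 0.758

p₁ = 0.66, p₀ = 0.16.
Under exogeneity and monotonicity, PN = (p₁ − p₀) / p₁.
PN = (0.66 − 0.16) / 0.66 = 0.5 / 0.66 ≈ 0.7576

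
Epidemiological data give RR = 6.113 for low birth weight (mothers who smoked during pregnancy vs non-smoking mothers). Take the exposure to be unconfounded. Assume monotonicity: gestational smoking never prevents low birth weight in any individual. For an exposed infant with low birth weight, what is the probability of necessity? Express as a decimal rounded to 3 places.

Under exogeneity and monotonicity, PN = (RR − 1) / RR = 1 − 1/RR.
PN = (6.113 − 1) / 6.113 = 5.113 / 6.113 ≈ 0.8364

PN ≈ 0.836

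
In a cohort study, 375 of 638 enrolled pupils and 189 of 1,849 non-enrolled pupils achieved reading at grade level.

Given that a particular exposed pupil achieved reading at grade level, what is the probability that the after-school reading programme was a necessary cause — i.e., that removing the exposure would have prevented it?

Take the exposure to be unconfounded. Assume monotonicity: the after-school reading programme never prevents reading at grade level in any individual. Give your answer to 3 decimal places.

PN ≈ 0.826

p₁ = P(outcome | exposed) = 375/638 = 0.58777
p₀ = P(outcome | unexposed) = 189/1849 = 0.10222
Under exogeneity and monotonicity, PN = (p₁ − p₀) / p₁.
PN = (0.58777 − 0.10222) / 0.58777 = 0.48556 / 0.58777 ≈ 0.8261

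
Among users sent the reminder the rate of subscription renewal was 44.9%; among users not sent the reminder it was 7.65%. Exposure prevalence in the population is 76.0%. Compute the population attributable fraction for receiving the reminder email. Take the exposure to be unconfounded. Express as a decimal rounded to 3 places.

PAF ≈ 0.787

p₁ = 0.449, p₀ = 0.0765.
Overall risk P(Y=1) = π·p₁ + (1−π)·p₀ = 0.76×0.449 + 0.24×0.0765 = 0.3596.
Under exogeneity, PAF = [P(Y=1) − p₀] / P(Y=1).
PAF = (0.3596 − 0.0765) / 0.3596 ≈ 0.7873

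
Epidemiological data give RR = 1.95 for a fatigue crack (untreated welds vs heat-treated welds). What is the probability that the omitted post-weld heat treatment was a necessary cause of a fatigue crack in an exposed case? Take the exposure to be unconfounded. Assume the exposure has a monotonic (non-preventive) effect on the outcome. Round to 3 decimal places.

PN ≈ 0.487

Under exogeneity and monotonicity, PN = (RR − 1) / RR = 1 − 1/RR.
PN = (1.95 − 1) / 1.95 = 0.95 / 1.95 ≈ 0.4872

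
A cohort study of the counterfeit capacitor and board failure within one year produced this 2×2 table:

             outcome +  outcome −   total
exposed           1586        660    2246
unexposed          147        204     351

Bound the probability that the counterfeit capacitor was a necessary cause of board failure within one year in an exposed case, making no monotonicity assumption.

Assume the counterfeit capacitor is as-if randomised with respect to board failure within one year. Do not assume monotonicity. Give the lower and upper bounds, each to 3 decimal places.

p₁ = P(outcome | exposed) = 1586/2246 = 0.70614
p₀ = P(outcome | unexposed) = 147/351 = 0.4188
Under exogeneity alone the bounds on PN are max{0,(p₁−p₀)/p₁} ≤ PN ≤ min{1,(1−p₀)/p₁}.
  lower = (p₁ − p₀)/p₁ = 0.28734 / 0.70614 ≈ 0.4069
  upper = min{1, (1 − p₀)/p₁} = 0.5812 / 0.70614 ≈ 0.8231

0.407 ≤ PN ≤ 0.823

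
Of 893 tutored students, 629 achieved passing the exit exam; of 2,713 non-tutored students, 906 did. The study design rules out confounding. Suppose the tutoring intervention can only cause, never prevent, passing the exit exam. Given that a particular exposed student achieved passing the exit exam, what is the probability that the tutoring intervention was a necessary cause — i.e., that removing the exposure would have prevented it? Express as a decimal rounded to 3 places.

PN ≈ 0.526

p₁ = P(outcome | exposed) = 629/893 = 0.70437
p₀ = P(outcome | unexposed) = 906/2713 = 0.33395
Under exogeneity and monotonicity, PN = (p₁ − p₀) / p₁.
PN = (0.70437 − 0.33395) / 0.70437 = 0.37042 / 0.70437 ≈ 0.5259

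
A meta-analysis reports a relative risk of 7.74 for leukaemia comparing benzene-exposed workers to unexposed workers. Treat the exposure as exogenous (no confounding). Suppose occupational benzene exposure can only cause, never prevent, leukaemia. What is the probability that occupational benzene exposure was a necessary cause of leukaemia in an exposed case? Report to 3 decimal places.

PN ≈ 0.871

Under exogeneity and monotonicity, PN = (RR − 1) / RR = 1 − 1/RR.
PN = (7.74 − 1) / 7.74 = 6.74 / 7.74 ≈ 0.8708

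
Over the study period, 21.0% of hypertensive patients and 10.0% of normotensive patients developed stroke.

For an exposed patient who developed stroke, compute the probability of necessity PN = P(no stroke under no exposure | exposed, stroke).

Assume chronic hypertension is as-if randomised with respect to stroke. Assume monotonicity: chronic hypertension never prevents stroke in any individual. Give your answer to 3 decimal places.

p₁ = 0.21, p₀ = 0.1.
Under exogeneity and monotonicity, PN = (p₁ − p₀) / p₁.
PN = (0.21 − 0.1) / 0.21 = 0.11 / 0.21 ≈ 0.5238

PN ≈ 0.524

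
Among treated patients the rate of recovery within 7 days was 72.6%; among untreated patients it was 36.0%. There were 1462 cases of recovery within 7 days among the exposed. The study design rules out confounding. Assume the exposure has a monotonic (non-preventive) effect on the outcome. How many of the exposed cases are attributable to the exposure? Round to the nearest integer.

about 737 cases

p₁ = 0.726, p₀ = 0.36.
PN = (p₁ − p₀)/p₁ = (0.726 − 0.36) / 0.726 ≈ 0.50413.
Attributable cases ≈ PN × (exposed cases) = 0.50413 × 1462 ≈ 737.04.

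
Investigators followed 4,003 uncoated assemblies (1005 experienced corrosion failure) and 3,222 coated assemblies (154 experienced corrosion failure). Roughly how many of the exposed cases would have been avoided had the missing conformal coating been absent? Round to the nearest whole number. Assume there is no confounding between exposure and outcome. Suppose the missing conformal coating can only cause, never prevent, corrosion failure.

p₁ = P(outcome | exposed) = 1005/4003 = 0.25106
p₀ = P(outcome | unexposed) = 154/3222 = 0.047796
PN = (p₁ − p₀)/p₁ = (0.25106 − 0.047796) / 0.25106 ≈ 0.80962.
Attributable cases ≈ PN × (exposed cases) = 0.80962 × 1005 ≈ 813.67.

about 814 cases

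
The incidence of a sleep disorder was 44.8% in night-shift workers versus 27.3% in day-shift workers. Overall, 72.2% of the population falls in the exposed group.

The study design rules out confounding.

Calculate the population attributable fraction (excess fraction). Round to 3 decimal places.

PAF ≈ 0.316

p₁ = 0.448, p₀ = 0.273.
Overall risk P(Y=1) = π·p₁ + (1−π)·p₀ = 0.722×0.448 + 0.278×0.273 = 0.39935.
Under exogeneity, PAF = [P(Y=1) − p₀] / P(Y=1).
PAF = (0.39935 − 0.273) / 0.39935 ≈ 0.3164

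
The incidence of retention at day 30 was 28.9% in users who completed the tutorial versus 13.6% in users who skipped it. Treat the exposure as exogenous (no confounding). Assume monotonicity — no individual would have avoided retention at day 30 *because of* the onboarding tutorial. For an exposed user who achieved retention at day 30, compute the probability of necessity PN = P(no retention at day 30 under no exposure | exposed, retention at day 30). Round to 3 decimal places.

p₁ = 0.289, p₀ = 0.136.
Under exogeneity and monotonicity, PN = (p₁ − p₀) / p₁.
PN = (0.289 − 0.136) / 0.289 = 0.153 / 0.289 ≈ 0.5294

PN ≈ 0.529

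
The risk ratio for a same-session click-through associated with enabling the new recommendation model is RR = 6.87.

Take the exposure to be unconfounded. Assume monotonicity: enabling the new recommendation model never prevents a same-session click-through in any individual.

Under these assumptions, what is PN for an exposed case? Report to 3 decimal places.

PN ≈ 0.854

Under exogeneity and monotonicity, PN = (RR − 1) / RR = 1 − 1/RR.
PN = (6.87 − 1) / 6.87 = 5.87 / 6.87 ≈ 0.8544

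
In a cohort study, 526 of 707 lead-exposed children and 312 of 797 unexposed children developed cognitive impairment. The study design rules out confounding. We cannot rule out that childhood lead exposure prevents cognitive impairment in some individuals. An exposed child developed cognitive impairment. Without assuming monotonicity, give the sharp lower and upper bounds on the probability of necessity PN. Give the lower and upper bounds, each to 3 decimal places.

p₁ = P(outcome | exposed) = 526/707 = 0.74399
p₀ = P(outcome | unexposed) = 312/797 = 0.39147
Under exogeneity alone the bounds on PN are max{0,(p₁−p₀)/p₁} ≤ PN ≤ min{1,(1−p₀)/p₁}.
  lower = (p₁ − p₀)/p₁ = 0.35252 / 0.74399 ≈ 0.4738
  upper = min{1, (1 − p₀)/p₁} = 0.60853 / 0.74399 ≈ 0.8179

0.474 ≤ PN ≤ 0.818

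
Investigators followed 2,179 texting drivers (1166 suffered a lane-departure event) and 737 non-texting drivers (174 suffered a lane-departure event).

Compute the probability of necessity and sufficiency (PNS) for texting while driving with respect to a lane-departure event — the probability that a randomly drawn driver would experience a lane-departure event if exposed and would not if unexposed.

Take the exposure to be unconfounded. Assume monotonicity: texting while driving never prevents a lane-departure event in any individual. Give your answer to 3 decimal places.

PNS ≈ 0.299

p₁ = P(outcome | exposed) = 1166/2179 = 0.53511
p₀ = P(outcome | unexposed) = 174/737 = 0.23609
Under exogeneity and monotonicity, PNS = p₁ − p₀.
PNS = 0.53511 − 0.23609 = 0.29902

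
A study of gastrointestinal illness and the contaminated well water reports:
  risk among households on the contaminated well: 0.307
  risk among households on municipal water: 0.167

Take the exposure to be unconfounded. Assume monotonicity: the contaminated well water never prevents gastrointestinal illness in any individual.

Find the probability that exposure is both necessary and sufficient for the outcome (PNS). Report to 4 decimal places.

Let p₁ = 0.307, p₀ = 0.167.
Under exogeneity and monotonicity, PNS = p₁ − p₀.
PNS = 0.307 − 0.167 = 0.14

PNS ≈ 0.1400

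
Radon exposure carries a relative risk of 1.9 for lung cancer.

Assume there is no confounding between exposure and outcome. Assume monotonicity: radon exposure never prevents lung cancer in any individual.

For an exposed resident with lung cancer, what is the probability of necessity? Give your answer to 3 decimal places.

Under exogeneity and monotonicity, PN = (RR − 1) / RR = 1 − 1/RR.
PN = (1.9 − 1) / 1.9 = 0.9 / 1.9 ≈ 0.4737

PN ≈ 0.474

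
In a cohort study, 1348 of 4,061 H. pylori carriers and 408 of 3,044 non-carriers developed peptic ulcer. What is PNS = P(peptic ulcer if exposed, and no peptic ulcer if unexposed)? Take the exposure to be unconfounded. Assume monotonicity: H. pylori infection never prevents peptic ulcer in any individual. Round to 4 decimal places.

p₁ = P(outcome | exposed) = 1348/4061 = 0.33194
p₀ = P(outcome | unexposed) = 408/3044 = 0.13403
Under exogeneity and monotonicity, PNS = p₁ − p₀.
PNS = 0.33194 − 0.13403 = 0.1979

PNS ≈ 0.1979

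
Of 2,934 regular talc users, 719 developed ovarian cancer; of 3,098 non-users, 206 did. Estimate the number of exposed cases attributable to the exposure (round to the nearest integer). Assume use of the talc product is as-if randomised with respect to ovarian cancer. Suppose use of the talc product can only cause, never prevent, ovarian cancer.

p₁ = P(outcome | exposed) = 719/2934 = 0.24506
p₀ = P(outcome | unexposed) = 206/3098 = 0.066495
PN = (p₁ − p₀)/p₁ = (0.24506 − 0.066495) / 0.24506 ≈ 0.72866.
Attributable cases ≈ PN × (exposed cases) = 0.72866 × 719 ≈ 523.91.

about 524 cases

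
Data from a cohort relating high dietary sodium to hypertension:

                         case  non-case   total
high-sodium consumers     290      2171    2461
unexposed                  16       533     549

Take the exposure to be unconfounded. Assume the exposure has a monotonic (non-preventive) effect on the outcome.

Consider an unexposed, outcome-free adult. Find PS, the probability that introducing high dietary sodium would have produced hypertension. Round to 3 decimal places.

p₁ = P(outcome | exposed) = 290/2461 = 0.11784
p₀ = P(outcome | unexposed) = 16/549 = 0.029144
Under exogeneity and monotonicity, PS = (p₁ − p₀) / (1 − p₀).
PS = (0.11784 − 0.029144) / (1 − 0.029144) = 0.088694 / 0.97086 ≈ 0.0914

PS ≈ 0.091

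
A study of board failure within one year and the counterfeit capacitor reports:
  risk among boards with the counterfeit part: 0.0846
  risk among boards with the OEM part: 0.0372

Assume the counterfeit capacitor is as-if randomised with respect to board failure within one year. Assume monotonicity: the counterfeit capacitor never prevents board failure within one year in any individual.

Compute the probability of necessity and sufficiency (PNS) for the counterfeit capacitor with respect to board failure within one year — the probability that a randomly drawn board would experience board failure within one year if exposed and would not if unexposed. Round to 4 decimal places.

Let p₁ = 0.0846, p₀ = 0.0372.
Under exogeneity and monotonicity, PNS = p₁ − p₀.
PNS = 0.0846 − 0.0372 = 0.0474

PNS ≈ 0.0474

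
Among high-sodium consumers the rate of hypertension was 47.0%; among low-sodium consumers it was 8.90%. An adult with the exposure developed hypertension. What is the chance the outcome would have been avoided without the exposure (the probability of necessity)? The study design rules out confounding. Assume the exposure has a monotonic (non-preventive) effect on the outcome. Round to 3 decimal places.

PN ≈ 0.811

p₁ = 0.47, p₀ = 0.089.
Under exogeneity and monotonicity, PN = (p₁ − p₀) / p₁.
PN = (0.47 − 0.089) / 0.47 = 0.381 / 0.47 ≈ 0.8106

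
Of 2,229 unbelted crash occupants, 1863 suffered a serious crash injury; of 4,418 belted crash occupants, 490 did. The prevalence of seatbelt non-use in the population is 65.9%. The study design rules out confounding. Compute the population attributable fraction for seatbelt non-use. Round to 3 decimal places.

p₁ = P(outcome | exposed) = 1863/2229 = 0.8358
p₀ = P(outcome | unexposed) = 490/4418 = 0.11091
Overall risk P(Y=1) = π·p₁ + (1−π)·p₀ = 0.659×0.8358 + 0.341×0.11091 = 0.58861.
Under exogeneity, PAF = [P(Y=1) − p₀] / P(Y=1).
PAF = (0.58861 − 0.11091) / 0.58861 ≈ 0.8116

PAF ≈ 0.812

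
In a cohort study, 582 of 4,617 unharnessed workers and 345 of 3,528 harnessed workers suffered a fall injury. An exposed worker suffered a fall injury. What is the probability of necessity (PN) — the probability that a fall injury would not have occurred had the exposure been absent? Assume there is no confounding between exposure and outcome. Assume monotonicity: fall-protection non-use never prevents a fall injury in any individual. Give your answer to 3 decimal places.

PN ≈ 0.224

p₁ = P(outcome | exposed) = 582/4617 = 0.12606
p₀ = P(outcome | unexposed) = 345/3528 = 0.097789
Under exogeneity and monotonicity, PN = (p₁ − p₀) / p₁.
PN = (0.12606 − 0.097789) / 0.12606 = 0.028267 / 0.12606 ≈ 0.2242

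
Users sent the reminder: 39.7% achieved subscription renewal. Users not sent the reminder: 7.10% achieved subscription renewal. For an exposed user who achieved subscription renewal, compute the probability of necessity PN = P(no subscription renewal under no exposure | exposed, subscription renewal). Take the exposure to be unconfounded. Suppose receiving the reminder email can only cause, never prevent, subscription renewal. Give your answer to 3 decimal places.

p₁ = 0.397, p₀ = 0.071.
Under exogeneity and monotonicity, PN = (p₁ − p₀) / p₁.
PN = (0.397 − 0.071) / 0.397 = 0.326 / 0.397 ≈ 0.8212

PN ≈ 0.821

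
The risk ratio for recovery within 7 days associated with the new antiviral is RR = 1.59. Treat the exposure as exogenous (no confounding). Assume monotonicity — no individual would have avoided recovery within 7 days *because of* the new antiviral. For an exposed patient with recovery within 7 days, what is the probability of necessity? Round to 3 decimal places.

Under exogeneity and monotonicity, PN = (RR − 1) / RR = 1 − 1/RR.
PN = (1.59 − 1) / 1.59 = 0.59 / 1.59 ≈ 0.3711

PN ≈ 0.371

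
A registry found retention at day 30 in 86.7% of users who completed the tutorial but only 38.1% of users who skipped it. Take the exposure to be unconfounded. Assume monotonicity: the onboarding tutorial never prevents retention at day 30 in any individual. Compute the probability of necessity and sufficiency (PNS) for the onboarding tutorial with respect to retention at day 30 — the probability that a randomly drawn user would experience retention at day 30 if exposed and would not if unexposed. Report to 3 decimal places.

PNS ≈ 0.486

p₁ = 0.867, p₀ = 0.381.
Under exogeneity and monotonicity, PNS = p₁ − p₀.
PNS = 0.867 − 0.381 = 0.486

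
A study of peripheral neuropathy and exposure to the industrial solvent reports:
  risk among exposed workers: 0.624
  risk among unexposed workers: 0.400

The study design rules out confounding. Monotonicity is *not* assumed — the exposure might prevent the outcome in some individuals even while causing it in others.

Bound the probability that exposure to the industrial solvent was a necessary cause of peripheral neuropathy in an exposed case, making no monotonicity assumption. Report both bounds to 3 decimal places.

0.359 ≤ PN ≤ 0.962

Let p₁ = 0.624, p₀ = 0.4.
Under exogeneity alone the bounds on PN are max{0,(p₁−p₀)/p₁} ≤ PN ≤ min{1,(1−p₀)/p₁}.
  lower = (p₁ − p₀)/p₁ = 0.224 / 0.624 ≈ 0.3590
  upper = min{1, (1 − p₀)/p₁} = 0.6 / 0.624 ≈ 0.9615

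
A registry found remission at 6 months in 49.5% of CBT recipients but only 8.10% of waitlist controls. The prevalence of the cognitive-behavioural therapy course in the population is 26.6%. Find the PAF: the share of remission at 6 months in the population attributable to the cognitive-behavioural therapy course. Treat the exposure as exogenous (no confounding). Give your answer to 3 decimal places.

PAF ≈ 0.576

p₁ = 0.495, p₀ = 0.081.
Overall risk P(Y=1) = π·p₁ + (1−π)·p₀ = 0.266×0.495 + 0.734×0.081 = 0.19112.
Under exogeneity, PAF = [P(Y=1) − p₀] / P(Y=1).
PAF = (0.19112 − 0.081) / 0.19112 ≈ 0.5762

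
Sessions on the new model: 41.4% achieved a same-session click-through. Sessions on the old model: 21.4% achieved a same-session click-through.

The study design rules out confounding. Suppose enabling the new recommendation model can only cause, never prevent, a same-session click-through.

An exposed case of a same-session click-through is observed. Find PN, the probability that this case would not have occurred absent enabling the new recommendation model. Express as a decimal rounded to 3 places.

p₁ = 0.414, p₀ = 0.214.
Under exogeneity and monotonicity, PN = (p₁ − p₀) / p₁.
PN = (0.414 − 0.214) / 0.414 = 0.2 / 0.414 ≈ 0.4831

PN ≈ 0.483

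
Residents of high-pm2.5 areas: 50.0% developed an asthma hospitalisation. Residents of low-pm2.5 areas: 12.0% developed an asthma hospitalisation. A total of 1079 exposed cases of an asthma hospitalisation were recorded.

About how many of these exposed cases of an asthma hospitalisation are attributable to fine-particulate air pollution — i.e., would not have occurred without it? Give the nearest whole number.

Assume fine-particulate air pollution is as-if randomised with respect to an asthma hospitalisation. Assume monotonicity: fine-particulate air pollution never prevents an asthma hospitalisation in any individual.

p₁ = 0.5, p₀ = 0.12.
PN = (p₁ − p₀)/p₁ = (0.5 − 0.12) / 0.5 ≈ 0.76000.
Attributable cases ≈ PN × (exposed cases) = 0.76000 × 1079 ≈ 820.04.

about 820 cases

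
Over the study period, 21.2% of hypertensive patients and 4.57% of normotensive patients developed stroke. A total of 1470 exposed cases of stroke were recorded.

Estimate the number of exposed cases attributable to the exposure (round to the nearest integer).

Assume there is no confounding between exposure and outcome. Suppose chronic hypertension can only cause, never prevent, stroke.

p₁ = 0.212, p₀ = 0.0457.
PN = (p₁ − p₀)/p₁ = (0.212 − 0.0457) / 0.212 ≈ 0.78443.
Attributable cases ≈ PN × (exposed cases) = 0.78443 × 1470 ≈ 1153.12.

about 1153 cases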